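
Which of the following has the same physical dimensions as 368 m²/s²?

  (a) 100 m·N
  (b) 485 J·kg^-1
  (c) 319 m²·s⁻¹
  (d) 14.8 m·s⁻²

Reference: m²·s⁻².
Each option:
  (a) N·m = kg·m·s⁻²·m = kg·m²·s⁻²
  (b) J·kg⁻¹ = N·m·kg⁻¹ = m²·s⁻²  ← same
  (c) m²·s⁻¹
  (d) m·s⁻²
Only (b) matches m²·s⁻².

(b)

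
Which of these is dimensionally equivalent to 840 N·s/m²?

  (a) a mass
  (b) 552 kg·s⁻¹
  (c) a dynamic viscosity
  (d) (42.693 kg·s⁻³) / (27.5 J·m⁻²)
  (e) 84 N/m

(c)

Reference: N·s·m⁻² = kg·m·s⁻²·s·m⁻² = kg·m⁻¹·s⁻¹.
Each option:
  (a) [mass] = kg
  (b) kg·s⁻¹
  (c) [dynamic viscosity] = kg·m⁻¹·s⁻¹  ← same
  (d) [kg·s⁻³] / [kg·s⁻²] = s⁻¹
  (e) N·m⁻¹ = kg·m·s⁻²·m⁻¹ = kg·s⁻²
Only (c) matches kg·m⁻¹·s⁻¹.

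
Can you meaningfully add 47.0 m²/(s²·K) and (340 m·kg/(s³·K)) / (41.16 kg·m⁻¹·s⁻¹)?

Yes

Reduce each to base SI dimensions:
  47.0 m²/(s²·K):  m²·s⁻²·K⁻¹
  (340 m·kg/(s³·K)) / (41.16 kg·m⁻¹·s⁻¹):  [kg·m·s⁻³·K⁻¹] / [kg·m⁻¹·s⁻¹] = m²·s⁻²·K⁻¹
Both are m²·s⁻²·K⁻¹, so they have the same dimensions and can be added.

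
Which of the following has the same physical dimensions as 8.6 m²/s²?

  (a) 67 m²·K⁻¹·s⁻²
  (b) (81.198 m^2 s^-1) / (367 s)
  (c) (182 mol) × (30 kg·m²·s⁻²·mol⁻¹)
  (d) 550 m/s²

Reference: m²·s⁻².
Each option:
  (a) m²·s⁻²·K⁻¹
  (b) [m²·s⁻¹] / [s] = m²·s⁻²  ← same
  (c) [mol] · [kg·m²·s⁻²·mol⁻¹] = kg·m²·s⁻²
  (d) m·s⁻²
Only (b) matches m²·s⁻².

(b)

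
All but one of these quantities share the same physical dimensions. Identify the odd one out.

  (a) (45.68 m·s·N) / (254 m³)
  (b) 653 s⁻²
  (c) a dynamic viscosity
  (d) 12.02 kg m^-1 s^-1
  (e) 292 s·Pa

(b)

Expand each in SI base units:
  (a) [kg·m²·s⁻¹] / [m³] = kg·m⁻¹·s⁻¹
  (b) s⁻²
  (c) [dynamic viscosity] = kg·m⁻¹·s⁻¹
  (d) kg·m⁻¹·s⁻¹
  (e) Pa·s = N·m⁻²·s = kg·m⁻¹·s⁻¹
All reduce to kg·m⁻¹·s⁻¹ except (b), which is s⁻².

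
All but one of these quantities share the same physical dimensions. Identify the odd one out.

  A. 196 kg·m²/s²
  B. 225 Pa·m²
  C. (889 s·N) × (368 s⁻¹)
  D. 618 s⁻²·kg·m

A.

Dimensions:
  A. kg·m²·s⁻²
  B. Pa·m² = N·m⁻²·m² = kg·m·s⁻²
  C. [kg·m·s⁻¹] · [s⁻¹] = kg·m·s⁻²
  D. kg·m·s⁻²
All reduce to kg·m·s⁻² except A., which is kg·m²·s⁻².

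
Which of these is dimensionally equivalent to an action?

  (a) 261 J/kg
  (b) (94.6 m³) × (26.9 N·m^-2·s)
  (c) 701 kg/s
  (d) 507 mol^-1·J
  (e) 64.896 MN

(b)

Reference: [action] = kg·m²·s⁻¹.
Each option:
  (a) J·kg⁻¹ = N·m·kg⁻¹ = m²·s⁻²
  (b) [m³] · [kg·m⁻¹·s⁻¹] = kg·m²·s⁻¹  ← same
  (c) kg·s⁻¹
  (d) J·mol⁻¹ = N·m·mol⁻¹ = kg·m²·s⁻²·mol⁻¹
  (e) N = kg·m·s⁻²
Only (b) matches kg·m²·s⁻¹.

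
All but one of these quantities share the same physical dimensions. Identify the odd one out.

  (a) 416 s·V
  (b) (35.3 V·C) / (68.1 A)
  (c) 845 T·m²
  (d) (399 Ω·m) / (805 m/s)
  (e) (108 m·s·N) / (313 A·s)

(d)

Reduce each to base SI dimensions:
  (a) V·s = J·C⁻¹·s = kg·m²·s⁻²·A⁻¹
  (b) [kg·m²·s⁻²] / [A] = kg·m²·s⁻²·A⁻¹
  (c) T·m² = Wb·m⁻²·m² = kg·m²·s⁻²·A⁻¹
  (d) [kg·m³·s⁻³·A⁻²] / [m·s⁻¹] = kg·m²·s⁻²·A⁻²
  (e) [kg·m²·s⁻¹] / [s·A] = kg·m²·s⁻²·A⁻¹
All reduce to kg·m²·s⁻²·A⁻¹ except (d), which is kg·m²·s⁻²·A⁻².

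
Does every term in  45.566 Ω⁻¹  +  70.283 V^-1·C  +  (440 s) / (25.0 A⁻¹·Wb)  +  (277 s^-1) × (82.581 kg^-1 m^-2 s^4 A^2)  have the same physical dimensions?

No

Work out the base dimensions of each:
  45.566 Ω⁻¹:  Ω⁻¹ = (V·A⁻¹)⁻¹ = kg⁻¹·m⁻²·s³·A²
  70.283 V^-1·C:  C·V⁻¹ = s·A·(J·C⁻¹)⁻¹ = kg⁻¹·m⁻²·s⁴·A²
  (440 s) / (25.0 A⁻¹·Wb):  [s] / [kg·m²·s⁻²·A⁻²] = kg⁻¹·m⁻²·s³·A²
  (277 s^-1) × (82.581 kg^-1 m^-2 s^4 A^2):  [s⁻¹] · [kg⁻¹·m⁻²·s⁴·A²] = kg⁻¹·m⁻²·s³·A²
The terms do not share a single dimension (kg⁻¹·m⁻²·s³·A² vs kg⁻¹·m⁻²·s⁴·A²).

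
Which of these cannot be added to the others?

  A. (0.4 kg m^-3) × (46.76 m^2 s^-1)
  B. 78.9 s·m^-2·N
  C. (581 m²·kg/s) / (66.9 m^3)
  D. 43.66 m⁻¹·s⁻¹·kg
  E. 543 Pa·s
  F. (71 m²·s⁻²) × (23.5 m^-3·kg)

F.

In SI base units:
  A. [kg·m⁻³] · [m²·s⁻¹] = kg·m⁻¹·s⁻¹
  B. N·s·m⁻² = kg·m·s⁻²·s·m⁻² = kg·m⁻¹·s⁻¹
  C. [kg·m²·s⁻¹] / [m³] = kg·m⁻¹·s⁻¹
  D. kg·m⁻¹·s⁻¹
  E. Pa·s = N·m⁻²·s = kg·m⁻¹·s⁻¹
  F. [m²·s⁻²] · [kg·m⁻³] = kg·m⁻¹·s⁻²
All reduce to kg·m⁻¹·s⁻¹ except F., which is kg·m⁻¹·s⁻².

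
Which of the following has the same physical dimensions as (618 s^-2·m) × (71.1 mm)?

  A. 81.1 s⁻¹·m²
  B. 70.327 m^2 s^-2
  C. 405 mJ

B.

Reference: [m·s⁻²] · [m] = m²·s⁻².
Each option:
  A. m²·s⁻¹
  B. m²·s⁻²  ← same
  C. J = N·m = kg·m²·s⁻²
Only B. matches m²·s⁻².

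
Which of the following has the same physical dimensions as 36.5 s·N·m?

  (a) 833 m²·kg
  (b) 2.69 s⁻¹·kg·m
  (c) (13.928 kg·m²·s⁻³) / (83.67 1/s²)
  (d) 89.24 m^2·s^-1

Reference: N·m·s = kg·m·s⁻²·m·s = kg·m²·s⁻¹.
Each option:
  (a) kg·m²
  (b) kg·m·s⁻¹
  (c) [kg·m²·s⁻³] / [s⁻²] = kg·m²·s⁻¹  ← same
  (d) m²·s⁻¹
Only (c) matches kg·m²·s⁻¹.

(c)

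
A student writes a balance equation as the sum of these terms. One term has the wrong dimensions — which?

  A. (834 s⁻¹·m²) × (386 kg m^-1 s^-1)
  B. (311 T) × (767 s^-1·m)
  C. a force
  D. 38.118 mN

B.

Dimensions:
  A. [m²·s⁻¹] · [kg·m⁻¹·s⁻¹] = kg·m·s⁻²
  B. [kg·s⁻²·A⁻¹] · [m·s⁻¹] = kg·m·s⁻³·A⁻¹
  C. [force] = kg·m·s⁻²
  D. N = kg·m·s⁻²
All reduce to kg·m·s⁻² except B., which is kg·m·s⁻³·A⁻¹.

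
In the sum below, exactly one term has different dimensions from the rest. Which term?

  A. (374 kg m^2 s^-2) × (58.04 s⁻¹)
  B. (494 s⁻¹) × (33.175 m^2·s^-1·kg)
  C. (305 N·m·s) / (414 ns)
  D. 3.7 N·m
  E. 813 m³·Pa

Reduce each to base SI dimensions:
  A. [kg·m²·s⁻²] · [s⁻¹] = kg·m²·s⁻³
  B. [s⁻¹] · [kg·m²·s⁻¹] = kg·m²·s⁻²
  C. [kg·m²·s⁻¹] / [s] = kg·m²·s⁻²
  D. N·m = kg·m·s⁻²·m = kg·m²·s⁻²
  E. Pa·m³ = N·m⁻²·m³ = kg·m²·s⁻²
All reduce to kg·m²·s⁻² except A., which is kg·m²·s⁻³.

A.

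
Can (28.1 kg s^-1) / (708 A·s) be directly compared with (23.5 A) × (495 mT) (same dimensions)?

No

In SI base units:
  (28.1 kg s^-1) / (708 A·s):  [kg·s⁻¹] / [s·A] = kg·s⁻²·A⁻¹
  (23.5 A) × (495 mT):  [A] · [kg·s⁻²·A⁻¹] = kg·s⁻²
kg·s⁻²·A⁻¹ ≠ kg·s⁻², so they cannot be added.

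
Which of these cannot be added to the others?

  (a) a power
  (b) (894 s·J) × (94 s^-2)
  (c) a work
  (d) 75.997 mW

(c)

Expand each in SI base units:
  (a) [power] = kg·m²·s⁻³
  (b) [kg·m²·s⁻¹] · [s⁻²] = kg·m²·s⁻³
  (c) [work] = kg·m²·s⁻²
  (d) W = J·s⁻¹ = kg·m²·s⁻³
All reduce to kg·m²·s⁻³ except (c), which is kg·m²·s⁻².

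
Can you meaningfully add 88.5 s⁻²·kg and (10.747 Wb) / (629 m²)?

Work out the base dimensions of each:
  88.5 s⁻²·kg:  kg·s⁻²
  (10.747 Wb) / (629 m²):  [kg·m²·s⁻²·A⁻¹] / [m²] = kg·s⁻²·A⁻¹
kg·s⁻² ≠ kg·s⁻²·A⁻¹, so they cannot be added.

No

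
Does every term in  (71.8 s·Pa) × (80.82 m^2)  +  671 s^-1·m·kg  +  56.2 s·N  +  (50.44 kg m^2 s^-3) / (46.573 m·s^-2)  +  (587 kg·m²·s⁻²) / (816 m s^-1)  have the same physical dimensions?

Yes

Reduce each to base SI dimensions:
  (71.8 s·Pa) × (80.82 m^2):  [kg·m⁻¹·s⁻¹] · [m²] = kg·m·s⁻¹
  671 s^-1·m·kg:  kg·m·s⁻¹
  56.2 s·N:  N·s = kg·m·s⁻²·s = kg·m·s⁻¹
  (50.44 kg m^2 s^-3) / (46.573 m·s^-2):  [kg·m²·s⁻³] / [m·s⁻²] = kg·m·s⁻¹
  (587 kg·m²·s⁻²) / (816 m s^-1):  [kg·m²·s⁻²] / [m·s⁻¹] = kg·m·s⁻¹
Every term reduces to kg·m·s⁻¹.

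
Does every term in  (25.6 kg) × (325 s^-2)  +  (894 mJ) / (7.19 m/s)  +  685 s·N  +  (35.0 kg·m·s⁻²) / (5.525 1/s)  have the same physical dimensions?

No

Reduce each to base SI dimensions:
  (25.6 kg) × (325 s^-2):  [kg] · [s⁻²] = kg·s⁻²
  (894 mJ) / (7.19 m/s):  [kg·m²·s⁻²] / [m·s⁻¹] = kg·m·s⁻¹
  685 s·N:  N·s = kg·m·s⁻²·s = kg·m·s⁻¹
  (35.0 kg·m·s⁻²) / (5.525 1/s):  [kg·m·s⁻²] / [s⁻¹] = kg·m·s⁻¹
The terms do not share a single dimension (kg·m·s⁻¹ vs kg·s⁻²).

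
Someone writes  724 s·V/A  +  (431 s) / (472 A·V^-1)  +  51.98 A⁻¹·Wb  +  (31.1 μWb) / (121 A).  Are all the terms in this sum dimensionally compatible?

Yes

Reduce each to base SI dimensions:
  724 s·V/A:  V·s·A⁻¹ = J·C⁻¹·s·A⁻¹ = kg·m²·s⁻²·A⁻²
  (431 s) / (472 A·V^-1):  [s] / [kg⁻¹·m⁻²·s³·A²] = kg·m²·s⁻²·A⁻²
  51.98 A⁻¹·Wb:  Wb·A⁻¹ = V·s·A⁻¹ = kg·m²·s⁻²·A⁻²
  (31.1 μWb) / (121 A):  [kg·m²·s⁻²·A⁻¹] / [A] = kg·m²·s⁻²·A⁻²
Every term reduces to kg·m²·s⁻²·A⁻².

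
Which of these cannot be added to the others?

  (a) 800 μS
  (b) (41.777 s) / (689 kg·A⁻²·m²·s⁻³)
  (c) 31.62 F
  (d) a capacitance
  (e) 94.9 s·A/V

Reduce each to base SI dimensions:
  (a) S = Ω⁻¹ = kg⁻¹·m⁻²·s³·A²
  (b) [s] / [kg·m²·s⁻³·A⁻²] = kg⁻¹·m⁻²·s⁴·A²
  (c) F = C·V⁻¹ = kg⁻¹·m⁻²·s⁴·A²
  (d) [capacitance] = kg⁻¹·m⁻²·s⁴·A²
  (e) A·s·V⁻¹ = A·s·(J·C⁻¹)⁻¹ = kg⁻¹·m⁻²·s⁴·A²
All reduce to kg⁻¹·m⁻²·s⁴·A² except (a), which is kg⁻¹·m⁻²·s³·A².

(a)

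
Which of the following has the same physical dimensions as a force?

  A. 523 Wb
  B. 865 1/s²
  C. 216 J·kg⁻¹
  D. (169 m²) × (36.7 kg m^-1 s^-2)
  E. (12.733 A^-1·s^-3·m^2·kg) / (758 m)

D.

Reference: [force] = kg·m·s⁻².
Each option:
  A. Wb = V·s = kg·m²·s⁻²·A⁻¹
  B. s⁻²
  C. J·kg⁻¹ = N·m·kg⁻¹ = m²·s⁻²
  D. [m²] · [kg·m⁻¹·s⁻²] = kg·m·s⁻²  ← same
  E. [kg·m²·s⁻³·A⁻¹] / [m] = kg·m·s⁻³·A⁻¹
Only D. matches kg·m·s⁻².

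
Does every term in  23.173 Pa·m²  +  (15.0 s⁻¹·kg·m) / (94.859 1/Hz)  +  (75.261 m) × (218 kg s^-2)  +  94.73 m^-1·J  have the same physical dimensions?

Work out the base dimensions of each:
  23.173 Pa·m²:  Pa·m² = N·m⁻²·m² = kg·m·s⁻²
  (15.0 s⁻¹·kg·m) / (94.859 1/Hz):  [kg·m·s⁻¹] / [s] = kg·m·s⁻²
  (75.261 m) × (218 kg s^-2):  [m] · [kg·s⁻²] = kg·m·s⁻²
  94.73 m^-1·J:  J·m⁻¹ = N·m·m⁻¹ = kg·m·s⁻²
Every term reduces to kg·m·s⁻².

Yes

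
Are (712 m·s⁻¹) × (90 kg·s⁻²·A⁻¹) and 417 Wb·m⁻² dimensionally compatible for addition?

No

In SI base units:
  (712 m·s⁻¹) × (90 kg·s⁻²·A⁻¹):  [m·s⁻¹] · [kg·s⁻²·A⁻¹] = kg·m·s⁻³·A⁻¹
  417 Wb·m⁻²:  Wb·m⁻² = V·s·m⁻² = kg·s⁻²·A⁻¹
kg·m·s⁻³·A⁻¹ ≠ kg·s⁻²·A⁻¹, so they cannot be added.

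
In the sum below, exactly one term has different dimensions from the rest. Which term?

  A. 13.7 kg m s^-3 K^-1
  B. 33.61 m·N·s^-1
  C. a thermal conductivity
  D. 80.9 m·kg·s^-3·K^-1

B.

Dimensions:
  A. kg·m·s⁻³·K⁻¹
  B. N·m·s⁻¹ = kg·m·s⁻²·m·s⁻¹ = kg·m²·s⁻³
  C. [thermal conductivity] = kg·m·s⁻³·K⁻¹
  D. kg·m·s⁻³·K⁻¹
All reduce to kg·m·s⁻³·K⁻¹ except B., which is kg·m²·s⁻³.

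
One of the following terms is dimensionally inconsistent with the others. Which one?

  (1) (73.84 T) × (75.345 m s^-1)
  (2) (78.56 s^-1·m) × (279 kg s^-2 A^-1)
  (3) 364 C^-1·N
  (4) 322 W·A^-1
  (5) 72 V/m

(4)

Dimensions:
  (1) [kg·s⁻²·A⁻¹] · [m·s⁻¹] = kg·m·s⁻³·A⁻¹
  (2) [m·s⁻¹] · [kg·s⁻²·A⁻¹] = kg·m·s⁻³·A⁻¹
  (3) N·C⁻¹ = kg·m·s⁻²·(s·A)⁻¹ = kg·m·s⁻³·A⁻¹
  (4) W·A⁻¹ = J·s⁻¹·A⁻¹ = kg·m²·s⁻³·A⁻¹
  (5) V·m⁻¹ = J·C⁻¹·m⁻¹ = kg·m·s⁻³·A⁻¹
All reduce to kg·m·s⁻³·A⁻¹ except (4), which is kg·m²·s⁻³·A⁻¹.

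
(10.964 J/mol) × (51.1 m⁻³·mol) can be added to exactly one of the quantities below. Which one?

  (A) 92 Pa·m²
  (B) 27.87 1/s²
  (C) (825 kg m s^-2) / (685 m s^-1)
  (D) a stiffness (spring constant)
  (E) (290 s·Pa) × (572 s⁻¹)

Reference: [kg·m²·s⁻²·mol⁻¹] · [m⁻³·mol] = kg·m⁻¹·s⁻².
Each option:
  (A) Pa·m² = N·m⁻²·m² = kg·m·s⁻²
  (B) s⁻²
  (C) [kg·m·s⁻²] / [m·s⁻¹] = kg·s⁻¹
  (D) [stiffness (spring constant)] = kg·s⁻²
  (E) [kg·m⁻¹·s⁻¹] · [s⁻¹] = kg·m⁻¹·s⁻²  ← same
Only (E) matches kg·m⁻¹·s⁻².

(E)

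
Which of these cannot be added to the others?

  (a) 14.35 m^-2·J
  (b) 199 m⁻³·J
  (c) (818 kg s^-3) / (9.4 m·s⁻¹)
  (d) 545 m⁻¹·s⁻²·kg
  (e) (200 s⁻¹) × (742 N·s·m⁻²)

(a)

In SI base units:
  (a) J·m⁻² = N·m·m⁻² = kg·s⁻²
  (b) J·m⁻³ = N·m·m⁻³ = kg·m⁻¹·s⁻²
  (c) [kg·s⁻³] / [m·s⁻¹] = kg·m⁻¹·s⁻²
  (d) kg·m⁻¹·s⁻²
  (e) [s⁻¹] · [kg·m⁻¹·s⁻¹] = kg·m⁻¹·s⁻²
All reduce to kg·m⁻¹·s⁻² except (a), which is kg·s⁻².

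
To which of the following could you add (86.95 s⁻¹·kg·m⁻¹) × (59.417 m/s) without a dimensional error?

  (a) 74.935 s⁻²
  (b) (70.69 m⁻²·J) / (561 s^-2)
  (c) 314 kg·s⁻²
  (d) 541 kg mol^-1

Reference: [kg·m⁻¹·s⁻¹] · [m·s⁻¹] = kg·s⁻².
Each option:
  (a) s⁻²
  (b) [kg·s⁻²] / [s⁻²] = kg
  (c) kg·s⁻²  ← same
  (d) kg·mol⁻¹
Only (c) matches kg·s⁻².

(c)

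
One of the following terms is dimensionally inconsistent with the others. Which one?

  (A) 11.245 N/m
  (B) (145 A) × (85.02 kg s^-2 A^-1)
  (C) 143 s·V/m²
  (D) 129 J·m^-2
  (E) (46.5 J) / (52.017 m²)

Reduce each to base SI dimensions:
  (A) N·m⁻¹ = kg·m·s⁻²·m⁻¹ = kg·s⁻²
  (B) [A] · [kg·s⁻²·A⁻¹] = kg·s⁻²
  (C) V·s·m⁻² = J·C⁻¹·s·m⁻² = kg·s⁻²·A⁻¹
  (D) J·m⁻² = N·m·m⁻² = kg·s⁻²
  (E) [kg·m²·s⁻²] / [m²] = kg·s⁻²
All reduce to kg·s⁻² except (C), which is kg·s⁻²·A⁻¹.

(C)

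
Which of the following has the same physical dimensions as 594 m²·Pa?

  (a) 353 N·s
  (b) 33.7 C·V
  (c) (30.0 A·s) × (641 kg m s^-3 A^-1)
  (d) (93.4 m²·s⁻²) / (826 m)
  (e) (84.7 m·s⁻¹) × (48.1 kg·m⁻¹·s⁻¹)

Reference: Pa·m² = N·m⁻²·m² = kg·m·s⁻².
Each option:
  (a) N·s = kg·m·s⁻²·s = kg·m·s⁻¹
  (b) C·V = s·A·J·C⁻¹ = kg·m²·s⁻²
  (c) [s·A] · [kg·m·s⁻³·A⁻¹] = kg·m·s⁻²  ← same
  (d) [m²·s⁻²] / [m] = m·s⁻²
  (e) [m·s⁻¹] · [kg·m⁻¹·s⁻¹] = kg·s⁻²
Only (c) matches kg·m·s⁻².

(c)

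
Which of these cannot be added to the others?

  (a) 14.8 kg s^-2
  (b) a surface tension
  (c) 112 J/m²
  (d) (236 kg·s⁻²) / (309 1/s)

(d)

Expand each in SI base units:
  (a) kg·s⁻²
  (b) [surface tension] = kg·s⁻²
  (c) J·m⁻² = N·m·m⁻² = kg·s⁻²
  (d) [kg·s⁻²] / [s⁻¹] = kg·s⁻¹
All reduce to kg·s⁻² except (d), which is kg·s⁻¹.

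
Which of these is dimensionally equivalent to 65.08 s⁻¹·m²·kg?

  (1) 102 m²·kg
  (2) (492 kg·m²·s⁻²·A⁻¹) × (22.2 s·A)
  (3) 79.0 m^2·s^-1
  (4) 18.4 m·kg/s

Reference: kg·m²·s⁻¹.
Each option:
  (1) kg·m²
  (2) [kg·m²·s⁻²·A⁻¹] · [s·A] = kg·m²·s⁻¹  ← same
  (3) m²·s⁻¹
  (4) kg·m·s⁻¹
Only (2) matches kg·m²·s⁻¹.

(2)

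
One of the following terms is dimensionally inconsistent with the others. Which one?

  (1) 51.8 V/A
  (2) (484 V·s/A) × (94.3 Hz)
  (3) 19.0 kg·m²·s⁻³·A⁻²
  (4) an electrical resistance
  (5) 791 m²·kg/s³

(5)

Reduce each to base SI dimensions:
  (1) V·A⁻¹ = J·C⁻¹·A⁻¹ = kg·m²·s⁻³·A⁻²
  (2) [kg·m²·s⁻²·A⁻²] · [s⁻¹] = kg·m²·s⁻³·A⁻²
  (3) kg·m²·s⁻³·A⁻²
  (4) [electrical resistance] = kg·m²·s⁻³·A⁻²
  (5) kg·m²·s⁻³
All reduce to kg·m²·s⁻³·A⁻² except (5), which is kg·m²·s⁻³.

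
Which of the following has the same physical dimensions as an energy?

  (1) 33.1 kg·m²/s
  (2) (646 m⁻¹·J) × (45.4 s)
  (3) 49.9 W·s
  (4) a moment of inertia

Reference: [energy] = kg·m²·s⁻².
Each option:
  (1) kg·m²·s⁻¹
  (2) [kg·m·s⁻²] · [s] = kg·m·s⁻¹
  (3) W·s = J·s⁻¹·s = kg·m²·s⁻²  ← same
  (4) [moment of inertia] = kg·m²
Only (3) matches kg·m²·s⁻².

(3)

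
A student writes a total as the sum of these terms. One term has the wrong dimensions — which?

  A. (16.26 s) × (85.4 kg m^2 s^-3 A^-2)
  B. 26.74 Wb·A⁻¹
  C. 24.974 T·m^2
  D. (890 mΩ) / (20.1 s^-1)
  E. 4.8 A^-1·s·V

C.

Expand each in SI base units:
  A. [s] · [kg·m²·s⁻³·A⁻²] = kg·m²·s⁻²·A⁻²
  B. Wb·A⁻¹ = V·s·A⁻¹ = kg·m²·s⁻²·A⁻²
  C. T·m² = Wb·m⁻²·m² = kg·m²·s⁻²·A⁻¹
  D. [kg·m²·s⁻³·A⁻²] / [s⁻¹] = kg·m²·s⁻²·A⁻²
  E. V·s·A⁻¹ = J·C⁻¹·s·A⁻¹ = kg·m²·s⁻²·A⁻²
All reduce to kg·m²·s⁻²·A⁻² except C., which is kg·m²·s⁻²·A⁻¹.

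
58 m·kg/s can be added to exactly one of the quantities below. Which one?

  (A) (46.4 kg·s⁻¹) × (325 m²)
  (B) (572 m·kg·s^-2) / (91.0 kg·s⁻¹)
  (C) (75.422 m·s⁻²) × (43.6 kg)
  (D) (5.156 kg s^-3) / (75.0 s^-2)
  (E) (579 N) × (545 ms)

(E)

Reference: kg·m·s⁻¹.
Each option:
  (A) [kg·s⁻¹] · [m²] = kg·m²·s⁻¹
  (B) [kg·m·s⁻²] / [kg·s⁻¹] = m·s⁻¹
  (C) [m·s⁻²] · [kg] = kg·m·s⁻²
  (D) [kg·s⁻³] / [s⁻²] = kg·s⁻¹
  (E) [kg·m·s⁻²] · [s] = kg·m·s⁻¹  ← same
Only (E) matches kg·m·s⁻¹.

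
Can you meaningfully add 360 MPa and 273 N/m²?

Yes

Dimensions:
  360 MPa:  Pa = N·m⁻² = kg·m⁻¹·s⁻²
  273 N/m²:  N·m⁻² = kg·m·s⁻²·m⁻² = kg·m⁻¹·s⁻²
Both are kg·m⁻¹·s⁻², so they have the same dimensions and can be added.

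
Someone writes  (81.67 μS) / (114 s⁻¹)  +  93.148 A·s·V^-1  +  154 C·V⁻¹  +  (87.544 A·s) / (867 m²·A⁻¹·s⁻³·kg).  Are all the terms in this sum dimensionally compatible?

Reduce each to base SI dimensions:
  (81.67 μS) / (114 s⁻¹):  [kg⁻¹·m⁻²·s³·A²] / [s⁻¹] = kg⁻¹·m⁻²·s⁴·A²
  93.148 A·s·V^-1:  A·s·V⁻¹ = A·s·(J·C⁻¹)⁻¹ = kg⁻¹·m⁻²·s⁴·A²
  154 C·V⁻¹:  C·V⁻¹ = s·A·(J·C⁻¹)⁻¹ = kg⁻¹·m⁻²·s⁴·A²
  (87.544 A·s) / (867 m²·A⁻¹·s⁻³·kg):  [s·A] / [kg·m²·s⁻³·A⁻¹] = kg⁻¹·m⁻²·s⁴·A²
Every term reduces to kg⁻¹·m⁻²·s⁴·A².

Yes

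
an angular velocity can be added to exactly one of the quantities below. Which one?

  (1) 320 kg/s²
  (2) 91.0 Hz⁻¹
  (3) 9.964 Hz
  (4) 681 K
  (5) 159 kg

Reference: [angular velocity] = s⁻¹.
Each option:
  (1) kg·s⁻²
  (2) Hz⁻¹ = (s⁻¹)⁻¹ = s
  (3) Hz = s⁻¹  ← same
  (4) K
  (5) kg
Only (3) matches s⁻¹.

(3)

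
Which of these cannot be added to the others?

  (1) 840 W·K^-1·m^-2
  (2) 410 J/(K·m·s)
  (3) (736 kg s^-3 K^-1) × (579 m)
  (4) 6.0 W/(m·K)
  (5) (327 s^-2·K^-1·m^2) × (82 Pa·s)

(1)

Expand each in SI base units:
  (1) W·m⁻²·K⁻¹ = J·s⁻¹·m⁻²·K⁻¹ = kg·s⁻³·K⁻¹
  (2) J·s⁻¹·m⁻¹·K⁻¹ = N·m·s⁻¹·m⁻¹·K⁻¹ = kg·m·s⁻³·K⁻¹
  (3) [kg·s⁻³·K⁻¹] · [m] = kg·m·s⁻³·K⁻¹
  (4) W·m⁻¹·K⁻¹ = J·s⁻¹·m⁻¹·K⁻¹ = kg·m·s⁻³·K⁻¹
  (5) [m²·s⁻²·K⁻¹] · [kg·m⁻¹·s⁻¹] = kg·m·s⁻³·K⁻¹
All reduce to kg·m·s⁻³·K⁻¹ except (1), which is kg·s⁻³·K⁻¹.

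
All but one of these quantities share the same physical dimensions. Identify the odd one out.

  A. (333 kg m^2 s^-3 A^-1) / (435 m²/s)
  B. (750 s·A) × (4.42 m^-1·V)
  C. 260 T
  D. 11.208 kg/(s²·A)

Expand each in SI base units:
  A. [kg·m²·s⁻³·A⁻¹] / [m²·s⁻¹] = kg·s⁻²·A⁻¹
  B. [s·A] · [kg·m·s⁻³·A⁻¹] = kg·m·s⁻²
  C. T = Wb·m⁻² = kg·s⁻²·A⁻¹
  D. kg·s⁻²·A⁻¹
All reduce to kg·s⁻²·A⁻¹ except B., which is kg·m·s⁻².

B.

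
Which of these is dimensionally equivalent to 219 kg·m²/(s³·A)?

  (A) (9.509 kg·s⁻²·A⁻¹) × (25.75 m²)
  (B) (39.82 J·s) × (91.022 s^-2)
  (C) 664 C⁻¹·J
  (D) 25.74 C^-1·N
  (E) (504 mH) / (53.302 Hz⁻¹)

Reference: kg·m²·s⁻³·A⁻¹.
Each option:
  (A) [kg·s⁻²·A⁻¹] · [m²] = kg·m²·s⁻²·A⁻¹
  (B) [kg·m²·s⁻¹] · [s⁻²] = kg·m²·s⁻³
  (C) J·C⁻¹ = N·m·(s·A)⁻¹ = kg·m²·s⁻³·A⁻¹  ← same
  (D) N·C⁻¹ = kg·m·s⁻²·(s·A)⁻¹ = kg·m·s⁻³·A⁻¹
  (E) [kg·m²·s⁻²·A⁻²] / [s] = kg·m²·s⁻³·A⁻²
Only (C) matches kg·m²·s⁻³·A⁻¹.

(C)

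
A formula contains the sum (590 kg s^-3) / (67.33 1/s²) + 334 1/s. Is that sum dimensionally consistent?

Work out the base dimensions of each:
  (590 kg s^-3) / (67.33 1/s²):  [kg·s⁻³] / [s⁻²] = kg·s⁻¹
  334 1/s:  s⁻¹
kg·s⁻¹ ≠ s⁻¹, so they cannot be added.

No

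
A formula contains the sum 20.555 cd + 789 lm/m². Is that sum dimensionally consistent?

In SI base units:
  20.555 cd:  cd
  789 lm/m²:  lm·m⁻² = cd·m⁻² = m⁻²·cd
cd ≠ m⁻²·cd, so they cannot be added.

No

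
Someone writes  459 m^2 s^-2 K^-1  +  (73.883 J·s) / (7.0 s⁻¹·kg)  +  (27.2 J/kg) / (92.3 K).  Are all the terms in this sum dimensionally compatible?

No

Dimensions:
  459 m^2 s^-2 K^-1:  m²·s⁻²·K⁻¹
  (73.883 J·s) / (7.0 s⁻¹·kg):  [kg·m²·s⁻¹] / [kg·s⁻¹] = m²
  (27.2 J/kg) / (92.3 K):  [m²·s⁻²] / [K] = m²·s⁻²·K⁻¹
The terms do not share a single dimension (m² vs m²·s⁻²·K⁻¹).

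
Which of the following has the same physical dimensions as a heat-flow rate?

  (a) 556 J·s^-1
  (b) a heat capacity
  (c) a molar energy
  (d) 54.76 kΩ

Reference: [heat-flow rate] = kg·m²·s⁻³.
Each option:
  (a) J·s⁻¹ = N·m·s⁻¹ = kg·m²·s⁻³  ← same
  (b) [heat capacity] = kg·m²·s⁻²·K⁻¹
  (c) [molar energy] = kg·m²·s⁻²·mol⁻¹
  (d) Ω = V·A⁻¹ = kg·m²·s⁻³·A⁻²
Only (a) matches kg·m²·s⁻³.

(a)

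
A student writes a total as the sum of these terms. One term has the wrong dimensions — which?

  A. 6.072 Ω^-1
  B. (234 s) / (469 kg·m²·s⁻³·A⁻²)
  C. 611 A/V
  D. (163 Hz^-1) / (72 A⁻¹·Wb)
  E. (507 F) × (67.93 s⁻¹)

B.

Expand each in SI base units:
  A. Ω⁻¹ = (V·A⁻¹)⁻¹ = kg⁻¹·m⁻²·s³·A²
  B. [s] / [kg·m²·s⁻³·A⁻²] = kg⁻¹·m⁻²·s⁴·A²
  C. A·V⁻¹ = A·(J·C⁻¹)⁻¹ = kg⁻¹·m⁻²·s³·A²
  D. [s] / [kg·m²·s⁻²·A⁻²] = kg⁻¹·m⁻²·s³·A²
  E. [kg⁻¹·m⁻²·s⁴·A²] · [s⁻¹] = kg⁻¹·m⁻²·s³·A²
All reduce to kg⁻¹·m⁻²·s³·A² except B., which is kg⁻¹·m⁻²·s⁴·A².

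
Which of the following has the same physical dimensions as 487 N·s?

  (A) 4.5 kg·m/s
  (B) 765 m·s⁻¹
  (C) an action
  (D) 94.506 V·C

Reference: N·s = kg·m·s⁻²·s = kg·m·s⁻¹.
Each option:
  (A) kg·m·s⁻¹  ← same
  (B) m·s⁻¹
  (C) [action] = kg·m²·s⁻¹
  (D) C·V = s·A·J·C⁻¹ = kg·m²·s⁻²
Only (A) matches kg·m·s⁻¹.

(A)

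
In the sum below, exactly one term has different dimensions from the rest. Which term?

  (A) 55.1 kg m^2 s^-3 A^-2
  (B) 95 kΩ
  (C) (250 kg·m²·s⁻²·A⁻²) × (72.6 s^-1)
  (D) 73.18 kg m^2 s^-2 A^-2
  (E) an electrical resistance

Expand each in SI base units:
  (A) kg·m²·s⁻³·A⁻²
  (B) Ω = V·A⁻¹ = kg·m²·s⁻³·A⁻²
  (C) [kg·m²·s⁻²·A⁻²] · [s⁻¹] = kg·m²·s⁻³·A⁻²
  (D) kg·m²·s⁻²·A⁻²
  (E) [electrical resistance] = kg·m²·s⁻³·A⁻²
All reduce to kg·m²·s⁻³·A⁻² except (D), which is kg·m²·s⁻²·A⁻².

(D)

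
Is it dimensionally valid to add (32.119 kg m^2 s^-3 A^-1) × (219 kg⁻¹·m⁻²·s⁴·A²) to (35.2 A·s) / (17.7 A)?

No

Expand each in SI base units:
  (32.119 kg m^2 s^-3 A^-1) × (219 kg⁻¹·m⁻²·s⁴·A²):  [kg·m²·s⁻³·A⁻¹] · [kg⁻¹·m⁻²·s⁴·A²] = s·A
  (35.2 A·s) / (17.7 A):  [s·A] / [A] = s
s·A ≠ s, so they cannot be added.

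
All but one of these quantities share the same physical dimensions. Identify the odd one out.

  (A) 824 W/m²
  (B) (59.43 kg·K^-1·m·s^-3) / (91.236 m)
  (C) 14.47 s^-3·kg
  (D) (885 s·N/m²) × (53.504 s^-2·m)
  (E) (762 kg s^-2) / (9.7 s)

(B)

Reduce each to base SI dimensions:
  (A) W·m⁻² = J·s⁻¹·m⁻² = kg·s⁻³
  (B) [kg·m·s⁻³·K⁻¹] / [m] = kg·s⁻³·K⁻¹
  (C) kg·s⁻³
  (D) [kg·m⁻¹·s⁻¹] · [m·s⁻²] = kg·s⁻³
  (E) [kg·s⁻²] / [s] = kg·s⁻³
All reduce to kg·s⁻³ except (B), which is kg·s⁻³·K⁻¹.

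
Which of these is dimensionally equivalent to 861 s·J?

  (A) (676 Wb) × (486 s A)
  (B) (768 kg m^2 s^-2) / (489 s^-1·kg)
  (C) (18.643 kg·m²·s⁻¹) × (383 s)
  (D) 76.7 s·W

Reference: J·s = N·m·s = kg·m²·s⁻¹.
Each option:
  (A) [kg·m²·s⁻²·A⁻¹] · [s·A] = kg·m²·s⁻¹  ← same
  (B) [kg·m²·s⁻²] / [kg·s⁻¹] = m²·s⁻¹
  (C) [kg·m²·s⁻¹] · [s] = kg·m²
  (D) W·s = J·s⁻¹·s = kg·m²·s⁻²
Only (A) matches kg·m²·s⁻¹.

(A)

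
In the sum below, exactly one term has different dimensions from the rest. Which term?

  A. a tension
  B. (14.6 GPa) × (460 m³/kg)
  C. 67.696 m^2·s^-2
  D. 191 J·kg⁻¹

A.

Expand each in SI base units:
  A. [tension] = kg·m·s⁻²
  B. [kg·m⁻¹·s⁻²] · [kg⁻¹·m³] = m²·s⁻²
  C. m²·s⁻²
  D. J·kg⁻¹ = N·m·kg⁻¹ = m²·s⁻²
All reduce to m²·s⁻² except A., which is kg·m·s⁻².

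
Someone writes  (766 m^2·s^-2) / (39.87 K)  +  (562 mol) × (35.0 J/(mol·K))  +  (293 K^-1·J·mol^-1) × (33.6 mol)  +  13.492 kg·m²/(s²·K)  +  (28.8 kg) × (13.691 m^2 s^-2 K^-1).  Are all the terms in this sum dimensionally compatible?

Work out the base dimensions of each:
  (766 m^2·s^-2) / (39.87 K):  [m²·s⁻²] / [K] = m²·s⁻²·K⁻¹
  (562 mol) × (35.0 J/(mol·K)):  [mol] · [kg·m²·s⁻²·K⁻¹·mol⁻¹] = kg·m²·s⁻²·K⁻¹
  (293 K^-1·J·mol^-1) × (33.6 mol):  [kg·m²·s⁻²·K⁻¹·mol⁻¹] · [mol] = kg·m²·s⁻²·K⁻¹
  13.492 kg·m²/(s²·K):  kg·m²·s⁻²·K⁻¹
  (28.8 kg) × (13.691 m^2 s^-2 K^-1):  [kg] · [m²·s⁻²·K⁻¹] = kg·m²·s⁻²·K⁻¹
The terms do not share a single dimension (kg·m²·s⁻²·K⁻¹ vs m²·s⁻²·K⁻¹).

No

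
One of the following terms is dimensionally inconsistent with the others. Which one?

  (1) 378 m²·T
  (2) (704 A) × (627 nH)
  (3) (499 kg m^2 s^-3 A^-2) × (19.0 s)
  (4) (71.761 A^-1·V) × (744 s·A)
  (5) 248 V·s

(3)

Reduce each to base SI dimensions:
  (1) T·m² = Wb·m⁻²·m² = kg·m²·s⁻²·A⁻¹
  (2) [A] · [kg·m²·s⁻²·A⁻²] = kg·m²·s⁻²·A⁻¹
  (3) [kg·m²·s⁻³·A⁻²] · [s] = kg·m²·s⁻²·A⁻²
  (4) [kg·m²·s⁻³·A⁻²] · [s·A] = kg·m²·s⁻²·A⁻¹
  (5) V·s = J·C⁻¹·s = kg·m²·s⁻²·A⁻¹
All reduce to kg·m²·s⁻²·A⁻¹ except (3), which is kg·m²·s⁻²·A⁻².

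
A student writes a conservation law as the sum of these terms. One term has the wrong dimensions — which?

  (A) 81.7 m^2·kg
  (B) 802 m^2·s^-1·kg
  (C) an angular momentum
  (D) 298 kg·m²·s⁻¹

Work out the base dimensions of each:
  (A) kg·m²
  (B) kg·m²·s⁻¹
  (C) [angular momentum] = kg·m²·s⁻¹
  (D) kg·m²·s⁻¹
All reduce to kg·m²·s⁻¹ except (A), which is kg·m².

(A)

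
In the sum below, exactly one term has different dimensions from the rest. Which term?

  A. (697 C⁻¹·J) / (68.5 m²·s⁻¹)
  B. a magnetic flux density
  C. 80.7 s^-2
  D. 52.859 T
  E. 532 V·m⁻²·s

C.

Reduce each to base SI dimensions:
  A. [kg·m²·s⁻³·A⁻¹] / [m²·s⁻¹] = kg·s⁻²·A⁻¹
  B. [magnetic flux density] = kg·s⁻²·A⁻¹
  C. s⁻²
  D. T = Wb·m⁻² = kg·s⁻²·A⁻¹
  E. V·s·m⁻² = J·C⁻¹·s·m⁻² = kg·s⁻²·A⁻¹
All reduce to kg·s⁻²·A⁻¹ except C., which is s⁻².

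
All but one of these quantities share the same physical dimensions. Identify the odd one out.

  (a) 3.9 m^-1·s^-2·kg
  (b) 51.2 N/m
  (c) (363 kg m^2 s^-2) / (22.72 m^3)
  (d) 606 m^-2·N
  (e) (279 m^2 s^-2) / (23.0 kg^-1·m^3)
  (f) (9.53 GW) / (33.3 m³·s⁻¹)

Dimensions:
  (a) kg·m⁻¹·s⁻²
  (b) N·m⁻¹ = kg·m·s⁻²·m⁻¹ = kg·s⁻²
  (c) [kg·m²·s⁻²] / [m³] = kg·m⁻¹·s⁻²
  (d) N·m⁻² = kg·m·s⁻²·m⁻² = kg·m⁻¹·s⁻²
  (e) [m²·s⁻²] / [kg⁻¹·m³] = kg·m⁻¹·s⁻²
  (f) [kg·m²·s⁻³] / [m³·s⁻¹] = kg·m⁻¹·s⁻²
All reduce to kg·m⁻¹·s⁻² except (b), which is kg·s⁻².

(b)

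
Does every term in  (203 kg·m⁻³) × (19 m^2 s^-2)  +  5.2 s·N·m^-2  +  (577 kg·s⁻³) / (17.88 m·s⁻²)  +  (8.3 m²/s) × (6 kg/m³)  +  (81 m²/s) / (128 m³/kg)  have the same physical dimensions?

No

Reduce each to base SI dimensions:
  (203 kg·m⁻³) × (19 m^2 s^-2):  [kg·m⁻³] · [m²·s⁻²] = kg·m⁻¹·s⁻²
  5.2 s·N·m^-2:  N·s·m⁻² = kg·m·s⁻²·s·m⁻² = kg·m⁻¹·s⁻¹
  (577 kg·s⁻³) / (17.88 m·s⁻²):  [kg·s⁻³] / [m·s⁻²] = kg·m⁻¹·s⁻¹
  (8.3 m²/s) × (6 kg/m³):  [m²·s⁻¹] · [kg·m⁻³] = kg·m⁻¹·s⁻¹
  (81 m²/s) / (128 m³/kg):  [m²·s⁻¹] / [kg⁻¹·m³] = kg·m⁻¹·s⁻¹
The terms do not share a single dimension (kg·m⁻¹·s⁻² vs kg·m⁻¹·s⁻¹).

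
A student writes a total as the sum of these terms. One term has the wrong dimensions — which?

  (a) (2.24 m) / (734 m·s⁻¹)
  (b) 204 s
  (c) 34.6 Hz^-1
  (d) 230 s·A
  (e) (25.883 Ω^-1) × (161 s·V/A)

In SI base units:
  (a) [m] / [m·s⁻¹] = s
  (b) s
  (c) Hz⁻¹ = (s⁻¹)⁻¹ = s
  (d) A·s = s·A
  (e) [kg⁻¹·m⁻²·s³·A²] · [kg·m²·s⁻²·A⁻²] = s
All reduce to s except (d), which is s·A.

(d)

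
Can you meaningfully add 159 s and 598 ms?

Yes

Reduce each to base SI dimensions:
  159 s:  s
  598 ms:  s
Both are s, so they have the same dimensions and can be added.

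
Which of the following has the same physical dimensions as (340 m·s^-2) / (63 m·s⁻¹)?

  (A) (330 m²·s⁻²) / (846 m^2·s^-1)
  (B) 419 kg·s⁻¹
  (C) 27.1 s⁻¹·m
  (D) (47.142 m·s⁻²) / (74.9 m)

(A)

Reference: [m·s⁻²] / [m·s⁻¹] = s⁻¹.
Each option:
  (A) [m²·s⁻²] / [m²·s⁻¹] = s⁻¹  ← same
  (B) kg·s⁻¹
  (C) m·s⁻¹
  (D) [m·s⁻²] / [m] = s⁻²
Only (A) matches s⁻¹.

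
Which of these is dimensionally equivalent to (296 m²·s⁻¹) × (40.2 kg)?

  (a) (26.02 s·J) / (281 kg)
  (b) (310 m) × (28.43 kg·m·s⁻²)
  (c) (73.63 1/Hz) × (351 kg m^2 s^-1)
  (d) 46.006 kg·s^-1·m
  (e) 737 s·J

Reference: [m²·s⁻¹] · [kg] = kg·m²·s⁻¹.
Each option:
  (a) [kg·m²·s⁻¹] / [kg] = m²·s⁻¹
  (b) [m] · [kg·m·s⁻²] = kg·m²·s⁻²
  (c) [s] · [kg·m²·s⁻¹] = kg·m²
  (d) kg·m·s⁻¹
  (e) J·s = N·m·s = kg·m²·s⁻¹  ← same
Only (e) matches kg·m²·s⁻¹.

(e)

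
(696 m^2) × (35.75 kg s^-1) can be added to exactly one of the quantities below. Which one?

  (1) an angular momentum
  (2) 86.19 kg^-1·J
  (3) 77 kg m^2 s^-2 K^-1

Reference: [m²] · [kg·s⁻¹] = kg·m²·s⁻¹.
Each option:
  (1) [angular momentum] = kg·m²·s⁻¹  ← same
  (2) J·kg⁻¹ = N·m·kg⁻¹ = m²·s⁻²
  (3) kg·m²·s⁻²·K⁻¹
Only (1) matches kg·m²·s⁻¹.

(1)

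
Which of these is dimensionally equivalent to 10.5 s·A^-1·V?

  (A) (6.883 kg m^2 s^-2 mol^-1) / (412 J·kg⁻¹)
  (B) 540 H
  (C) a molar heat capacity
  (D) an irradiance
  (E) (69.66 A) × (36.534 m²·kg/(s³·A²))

Reference: V·s·A⁻¹ = J·C⁻¹·s·A⁻¹ = kg·m²·s⁻²·A⁻².
Each option:
  (A) [kg·m²·s⁻²·mol⁻¹] / [m²·s⁻²] = kg·mol⁻¹
  (B) H = V·s·A⁻¹ = kg·m²·s⁻²·A⁻²  ← same
  (C) [molar heat capacity] = kg·m²·s⁻²·K⁻¹·mol⁻¹
  (D) [irradiance] = kg·s⁻³
  (E) [A] · [kg·m²·s⁻³·A⁻²] = kg·m²·s⁻³·A⁻¹
Only (B) matches kg·m²·s⁻²·A⁻².

(B)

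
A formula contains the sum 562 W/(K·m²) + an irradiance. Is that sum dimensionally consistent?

Reduce each to base SI dimensions:
  562 W/(K·m²):  W·m⁻²·K⁻¹ = J·s⁻¹·m⁻²·K⁻¹ = kg·s⁻³·K⁻¹
  an irradiance:  [irradiance] = kg·s⁻³
kg·s⁻³·K⁻¹ ≠ kg·s⁻³, so they cannot be added.

No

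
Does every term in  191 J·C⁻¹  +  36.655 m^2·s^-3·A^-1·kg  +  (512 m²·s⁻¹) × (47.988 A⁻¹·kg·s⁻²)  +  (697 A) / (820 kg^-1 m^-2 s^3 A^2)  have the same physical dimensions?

Dimensions:
  191 J·C⁻¹:  J·C⁻¹ = N·m·(s·A)⁻¹ = kg·m²·s⁻³·A⁻¹
  36.655 m^2·s^-3·A^-1·kg:  kg·m²·s⁻³·A⁻¹
  (512 m²·s⁻¹) × (47.988 A⁻¹·kg·s⁻²):  [m²·s⁻¹] · [kg·s⁻²·A⁻¹] = kg·m²·s⁻³·A⁻¹
  (697 A) / (820 kg^-1 m^-2 s^3 A^2):  [A] / [kg⁻¹·m⁻²·s³·A²] = kg·m²·s⁻³·A⁻¹
Every term reduces to kg·m²·s⁻³·A⁻¹.

Yes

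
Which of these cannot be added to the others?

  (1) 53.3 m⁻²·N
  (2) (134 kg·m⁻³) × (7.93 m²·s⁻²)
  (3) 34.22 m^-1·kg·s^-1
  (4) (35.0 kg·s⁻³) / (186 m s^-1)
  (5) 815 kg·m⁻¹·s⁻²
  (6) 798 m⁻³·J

Work out the base dimensions of each:
  (1) N·m⁻² = kg·m·s⁻²·m⁻² = kg·m⁻¹·s⁻²
  (2) [kg·m⁻³] · [m²·s⁻²] = kg·m⁻¹·s⁻²
  (3) kg·m⁻¹·s⁻¹
  (4) [kg·s⁻³] / [m·s⁻¹] = kg·m⁻¹·s⁻²
  (5) kg·m⁻¹·s⁻²
  (6) J·m⁻³ = N·m·m⁻³ = kg·m⁻¹·s⁻²
All reduce to kg·m⁻¹·s⁻² except (3), which is kg·m⁻¹·s⁻¹.

(3)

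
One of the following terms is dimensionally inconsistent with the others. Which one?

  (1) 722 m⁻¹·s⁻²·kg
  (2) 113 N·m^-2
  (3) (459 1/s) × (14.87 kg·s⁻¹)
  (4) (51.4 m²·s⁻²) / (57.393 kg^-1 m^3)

In SI base units:
  (1) kg·m⁻¹·s⁻²
  (2) N·m⁻² = kg·m·s⁻²·m⁻² = kg·m⁻¹·s⁻²
  (3) [s⁻¹] · [kg·s⁻¹] = kg·s⁻²
  (4) [m²·s⁻²] / [kg⁻¹·m³] = kg·m⁻¹·s⁻²
All reduce to kg·m⁻¹·s⁻² except (3), which is kg·s⁻².

(3)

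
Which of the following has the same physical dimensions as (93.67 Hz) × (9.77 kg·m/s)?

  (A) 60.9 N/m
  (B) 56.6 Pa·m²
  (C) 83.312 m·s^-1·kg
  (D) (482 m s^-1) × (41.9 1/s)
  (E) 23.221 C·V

(B)

Reference: [s⁻¹] · [kg·m·s⁻¹] = kg·m·s⁻².
Each option:
  (A) N·m⁻¹ = kg·m·s⁻²·m⁻¹ = kg·s⁻²
  (B) Pa·m² = N·m⁻²·m² = kg·m·s⁻²  ← same
  (C) kg·m·s⁻¹
  (D) [m·s⁻¹] · [s⁻¹] = m·s⁻²
  (E) C·V = s·A·J·C⁻¹ = kg·m²·s⁻²
Only (B) matches kg·m·s⁻².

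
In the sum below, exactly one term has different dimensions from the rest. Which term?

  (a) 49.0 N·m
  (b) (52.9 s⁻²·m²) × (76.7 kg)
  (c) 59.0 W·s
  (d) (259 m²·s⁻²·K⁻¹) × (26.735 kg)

(d)

Work out the base dimensions of each:
  (a) N·m = kg·m·s⁻²·m = kg·m²·s⁻²
  (b) [m²·s⁻²] · [kg] = kg·m²·s⁻²
  (c) W·s = J·s⁻¹·s = kg·m²·s⁻²
  (d) [m²·s⁻²·K⁻¹] · [kg] = kg·m²·s⁻²·K⁻¹
All reduce to kg·m²·s⁻² except (d), which is kg·m²·s⁻²·K⁻¹.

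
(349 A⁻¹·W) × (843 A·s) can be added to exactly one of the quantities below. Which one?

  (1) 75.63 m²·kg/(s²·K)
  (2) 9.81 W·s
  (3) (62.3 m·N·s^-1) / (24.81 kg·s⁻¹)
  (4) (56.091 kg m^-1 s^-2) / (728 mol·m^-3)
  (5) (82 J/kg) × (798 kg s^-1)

Reference: [kg·m²·s⁻³·A⁻¹] · [s·A] = kg·m²·s⁻².
Each option:
  (1) kg·m²·s⁻²·K⁻¹
  (2) W·s = J·s⁻¹·s = kg·m²·s⁻²  ← same
  (3) [kg·m²·s⁻³] / [kg·s⁻¹] = m²·s⁻²
  (4) [kg·m⁻¹·s⁻²] / [m⁻³·mol] = kg·m²·s⁻²·mol⁻¹
  (5) [m²·s⁻²] · [kg·s⁻¹] = kg·m²·s⁻³
Only (2) matches kg·m²·s⁻².

(2)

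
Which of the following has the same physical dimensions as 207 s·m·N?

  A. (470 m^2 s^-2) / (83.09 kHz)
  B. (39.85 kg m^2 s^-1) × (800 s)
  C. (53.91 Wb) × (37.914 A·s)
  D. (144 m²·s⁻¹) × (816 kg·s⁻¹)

C.

Reference: N·m·s = kg·m·s⁻²·m·s = kg·m²·s⁻¹.
Each option:
  A. [m²·s⁻²] / [s⁻¹] = m²·s⁻¹
  B. [kg·m²·s⁻¹] · [s] = kg·m²
  C. [kg·m²·s⁻²·A⁻¹] · [s·A] = kg·m²·s⁻¹  ← same
  D. [m²·s⁻¹] · [kg·s⁻¹] = kg·m²·s⁻²
Only C. matches kg·m²·s⁻¹.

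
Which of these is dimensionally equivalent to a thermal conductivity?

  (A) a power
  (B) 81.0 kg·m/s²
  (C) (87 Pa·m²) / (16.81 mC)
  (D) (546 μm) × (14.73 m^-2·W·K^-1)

(D)

Reference: [thermal conductivity] = kg·m·s⁻³·K⁻¹.
Each option:
  (A) [power] = kg·m²·s⁻³
  (B) kg·m·s⁻²
  (C) [kg·m·s⁻²] / [s·A] = kg·m·s⁻³·A⁻¹
  (D) [m] · [kg·s⁻³·K⁻¹] = kg·m·s⁻³·K⁻¹  ← same
Only (D) matches kg·m·s⁻³·K⁻¹.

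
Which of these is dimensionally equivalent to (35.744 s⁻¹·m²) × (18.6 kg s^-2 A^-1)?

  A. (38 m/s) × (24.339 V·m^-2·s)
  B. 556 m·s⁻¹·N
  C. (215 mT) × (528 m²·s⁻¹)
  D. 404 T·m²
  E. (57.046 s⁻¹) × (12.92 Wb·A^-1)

Reference: [m²·s⁻¹] · [kg·s⁻²·A⁻¹] = kg·m²·s⁻³·A⁻¹.
Each option:
  A. [m·s⁻¹] · [kg·s⁻²·A⁻¹] = kg·m·s⁻³·A⁻¹
  B. N·m·s⁻¹ = kg·m·s⁻²·m·s⁻¹ = kg·m²·s⁻³
  C. [kg·s⁻²·A⁻¹] · [m²·s⁻¹] = kg·m²·s⁻³·A⁻¹  ← same
  D. T·m² = Wb·m⁻²·m² = kg·m²·s⁻²·A⁻¹
  E. [s⁻¹] · [kg·m²·s⁻²·A⁻²] = kg·m²·s⁻³·A⁻²
Only C. matches kg·m²·s⁻³·A⁻¹.

C.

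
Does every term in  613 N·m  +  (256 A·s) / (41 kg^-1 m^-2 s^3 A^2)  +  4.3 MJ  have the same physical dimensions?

No

Expand each in SI base units:
  613 N·m:  N·m = kg·m·s⁻²·m = kg·m²·s⁻²
  (256 A·s) / (41 kg^-1 m^-2 s^3 A^2):  [s·A] / [kg⁻¹·m⁻²·s³·A²] = kg·m²·s⁻²·A⁻¹
  4.3 MJ:  J = N·m = kg·m²·s⁻²
The terms do not share a single dimension (kg·m²·s⁻² vs kg·m²·s⁻²·A⁻¹).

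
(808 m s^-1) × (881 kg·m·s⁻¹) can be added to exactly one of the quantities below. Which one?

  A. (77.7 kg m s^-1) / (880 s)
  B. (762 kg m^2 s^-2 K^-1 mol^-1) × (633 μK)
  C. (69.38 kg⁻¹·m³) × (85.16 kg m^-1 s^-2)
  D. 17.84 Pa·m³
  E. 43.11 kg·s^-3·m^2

D.

Reference: [m·s⁻¹] · [kg·m·s⁻¹] = kg·m²·s⁻².
Each option:
  A. [kg·m·s⁻¹] / [s] = kg·m·s⁻²
  B. [kg·m²·s⁻²·K⁻¹·mol⁻¹] · [K] = kg·m²·s⁻²·mol⁻¹
  C. [kg⁻¹·m³] · [kg·m⁻¹·s⁻²] = m²·s⁻²
  D. Pa·m³ = N·m⁻²·m³ = kg·m²·s⁻²  ← same
  E. kg·m²·s⁻³
Only D. matches kg·m²·s⁻².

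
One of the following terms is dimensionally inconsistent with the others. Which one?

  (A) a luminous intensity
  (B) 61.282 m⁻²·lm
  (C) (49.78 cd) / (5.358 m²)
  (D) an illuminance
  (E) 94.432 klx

Work out the base dimensions of each:
  (A) [luminous intensity] = cd
  (B) lm·m⁻² = cd·m⁻² = m⁻²·cd
  (C) [cd] / [m²] = m⁻²·cd
  (D) [illuminance] = m⁻²·cd
  (E) lx = lm·m⁻² = m⁻²·cd
All reduce to m⁻²·cd except (A), which is cd.

(A)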